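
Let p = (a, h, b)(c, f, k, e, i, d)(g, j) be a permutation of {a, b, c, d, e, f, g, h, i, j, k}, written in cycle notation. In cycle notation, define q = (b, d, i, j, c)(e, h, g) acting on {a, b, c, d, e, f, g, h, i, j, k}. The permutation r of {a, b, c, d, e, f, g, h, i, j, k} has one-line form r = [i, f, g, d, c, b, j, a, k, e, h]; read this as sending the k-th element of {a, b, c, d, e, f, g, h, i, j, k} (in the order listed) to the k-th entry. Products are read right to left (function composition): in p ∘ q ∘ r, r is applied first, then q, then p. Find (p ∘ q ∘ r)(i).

(p ∘ q ∘ r)(i) = p(q(r(i))). r(i) = k, then q(k) = k, then p(k) = e, so the result is e.

e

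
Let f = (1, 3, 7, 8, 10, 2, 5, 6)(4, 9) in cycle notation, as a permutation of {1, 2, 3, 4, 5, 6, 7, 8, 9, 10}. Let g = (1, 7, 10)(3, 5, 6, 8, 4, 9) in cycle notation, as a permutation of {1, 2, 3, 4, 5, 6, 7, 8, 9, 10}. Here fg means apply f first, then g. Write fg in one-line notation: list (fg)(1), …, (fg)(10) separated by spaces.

For each element, apply f then g: 1 → 3 → 5; 2 → 5 → 6; 3 → 7 → 10; 4 → 9 → 3; 5 → 6 → 8; 6 → 1 → 7; 7 → 8 → 4; 8 → 10 → 1; 9 → 4 → 9; 10 → 2 → 2.
Collecting the images, fg = [5 6 10 3 8 7 4 1 9 2].

5 6 10 3 8 7 4 1 9 2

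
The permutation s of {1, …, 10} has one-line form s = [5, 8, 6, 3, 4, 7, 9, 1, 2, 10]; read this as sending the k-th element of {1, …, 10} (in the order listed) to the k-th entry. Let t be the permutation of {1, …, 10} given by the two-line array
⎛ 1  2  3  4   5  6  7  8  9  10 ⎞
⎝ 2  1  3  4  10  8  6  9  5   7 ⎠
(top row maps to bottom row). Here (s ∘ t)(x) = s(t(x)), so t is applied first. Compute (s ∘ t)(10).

9

(s ∘ t)(10) = s(t(10)). t(10) = 7, then s(7) = 9. So (s ∘ t)(10) = 9.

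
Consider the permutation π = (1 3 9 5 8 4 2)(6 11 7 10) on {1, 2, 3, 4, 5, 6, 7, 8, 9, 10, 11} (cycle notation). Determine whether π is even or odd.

odd

The cycle lengths are 7, 4.
A cycle is odd iff its length is even; π has 1 even-length cycle, so sgn(π) = (−1)^1 and π is odd.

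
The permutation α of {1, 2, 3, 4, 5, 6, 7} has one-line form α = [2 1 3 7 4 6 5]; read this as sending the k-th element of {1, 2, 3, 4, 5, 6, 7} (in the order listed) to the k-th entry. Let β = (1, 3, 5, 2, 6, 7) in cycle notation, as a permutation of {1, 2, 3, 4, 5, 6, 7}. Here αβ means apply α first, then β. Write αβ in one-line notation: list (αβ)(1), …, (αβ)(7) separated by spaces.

(αβ)(x) = β(α(x)). Computing each image: β(α(1)) = β(2) = 6, β(α(2)) = β(1) = 3, β(α(3)) = β(3) = 5, β(α(4)) = β(7) = 1, β(α(5)) = β(4) = 4, β(α(6)) = β(6) = 7, β(α(7)) = β(5) = 2.
Hence αβ = [6 3 5 1 4 7 2].

6 3 5 1 4 7 2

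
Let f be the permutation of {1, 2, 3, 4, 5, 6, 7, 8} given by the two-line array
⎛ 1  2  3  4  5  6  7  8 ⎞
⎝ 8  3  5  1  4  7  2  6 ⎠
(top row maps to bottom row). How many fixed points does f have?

No element satisfies f(x) = x, so there are 0 fixed points.

0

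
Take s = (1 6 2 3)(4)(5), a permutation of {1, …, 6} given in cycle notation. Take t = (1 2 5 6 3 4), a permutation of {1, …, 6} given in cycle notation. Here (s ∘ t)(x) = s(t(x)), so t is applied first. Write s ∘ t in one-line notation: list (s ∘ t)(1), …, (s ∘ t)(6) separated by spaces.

3 5 4 6 2 1

(s ∘ t)(x) = s(t(x)). Computing each image: s(t(1)) = s(2) = 3, s(t(2)) = s(5) = 5, s(t(3)) = s(4) = 4, s(t(4)) = s(1) = 6, s(t(5)) = s(6) = 2, s(t(6)) = s(3) = 1.
Hence s ∘ t = [3 5 4 6 2 1].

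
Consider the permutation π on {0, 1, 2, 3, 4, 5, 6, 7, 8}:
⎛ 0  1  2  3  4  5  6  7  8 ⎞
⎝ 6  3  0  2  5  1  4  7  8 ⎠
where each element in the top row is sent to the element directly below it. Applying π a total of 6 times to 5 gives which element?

4

Tracing 5 → 1 → … returns to 5 after 7 steps, so 5 lies in a 7-cycle (0, 6, 4, 5, 1, 3, 2).
Advancing 6 steps from 5: 5 → 1 → 3 → 2 → 0 → 6 → 4.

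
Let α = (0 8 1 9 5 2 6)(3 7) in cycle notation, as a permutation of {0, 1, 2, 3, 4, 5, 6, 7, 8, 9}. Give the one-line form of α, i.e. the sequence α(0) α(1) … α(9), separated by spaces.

8 9 6 7 4 2 0 3 1 5

Reading each image from the cycles: 0↦8, 1↦9, 2↦6, 3↦7, 4↦4, 5↦2, 6↦0, 7↦3, 8↦1, 9↦5.
So the one-line form is 8 9 6 7 4 2 0 3 1 5.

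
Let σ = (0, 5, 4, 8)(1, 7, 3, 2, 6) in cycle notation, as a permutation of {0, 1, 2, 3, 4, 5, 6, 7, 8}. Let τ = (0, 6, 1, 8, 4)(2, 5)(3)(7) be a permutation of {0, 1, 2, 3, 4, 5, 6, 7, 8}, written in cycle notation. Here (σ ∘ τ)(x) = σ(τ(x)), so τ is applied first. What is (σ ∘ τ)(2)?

(σ ∘ τ)(2) = σ(τ(2)). τ(2) = 5, then σ(5) = 4. So (σ ∘ τ)(2) = 4.

4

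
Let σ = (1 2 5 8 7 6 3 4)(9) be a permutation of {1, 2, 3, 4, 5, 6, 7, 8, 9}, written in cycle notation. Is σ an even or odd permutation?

The cycle lengths are 8, 1.
A cycle is odd iff its length is even; σ has 1 even-length cycle, so sgn(σ) = (−1)^1 and σ is odd.

odd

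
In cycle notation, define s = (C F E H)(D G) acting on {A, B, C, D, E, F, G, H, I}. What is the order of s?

4

The cycle type of s is (4, 2, 1, 1, 1).
The order of s is the least common multiple of its cycle lengths: lcm(4, 2) = 4.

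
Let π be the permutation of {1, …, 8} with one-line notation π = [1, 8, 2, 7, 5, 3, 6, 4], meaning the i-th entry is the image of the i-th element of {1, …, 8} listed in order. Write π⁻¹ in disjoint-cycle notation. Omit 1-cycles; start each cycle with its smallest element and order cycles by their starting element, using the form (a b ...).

The cycle decomposition of π is (2 8 4 7 6 3).
Reversing each cycle (and rotating so the smallest element leads) gives π⁻¹ = (2 3 6 7 4 8).

(2 3 6 7 4 8)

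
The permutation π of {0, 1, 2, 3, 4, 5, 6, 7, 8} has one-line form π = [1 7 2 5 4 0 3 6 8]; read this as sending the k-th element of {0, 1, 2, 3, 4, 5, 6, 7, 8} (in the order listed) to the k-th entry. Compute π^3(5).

Tracing 5 → 0 → … returns to 5 after 6 steps, so 5 lies in a 6-cycle (0 1 7 6 3 5).
Stepping 3 places around the cycle: 5 → 0 → 1 → 7.

7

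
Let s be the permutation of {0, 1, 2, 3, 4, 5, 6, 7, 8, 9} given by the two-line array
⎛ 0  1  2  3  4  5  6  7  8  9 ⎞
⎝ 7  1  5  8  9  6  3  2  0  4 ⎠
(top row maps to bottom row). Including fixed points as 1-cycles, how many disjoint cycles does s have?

3

The cycle decomposition is (0 7 2 5 6 3 8)(1)(4 9), which has 3 cycles (counting 1-cycles).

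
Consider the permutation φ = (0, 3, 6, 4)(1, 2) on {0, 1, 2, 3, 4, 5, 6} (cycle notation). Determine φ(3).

3 appears in (0, 3, 6, 4); the next entry (wrapping around) is 6.

6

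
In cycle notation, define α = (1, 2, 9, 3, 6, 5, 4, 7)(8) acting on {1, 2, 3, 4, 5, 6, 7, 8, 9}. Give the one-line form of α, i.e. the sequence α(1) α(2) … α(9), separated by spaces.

Image by image: 1↦2, 2↦9, 3↦6, 4↦7, 5↦4, 6↦5, 7↦1, 8↦8, 9↦3.
So the one-line form is 2 9 6 7 4 5 1 8 3.

2 9 6 7 4 5 1 8 3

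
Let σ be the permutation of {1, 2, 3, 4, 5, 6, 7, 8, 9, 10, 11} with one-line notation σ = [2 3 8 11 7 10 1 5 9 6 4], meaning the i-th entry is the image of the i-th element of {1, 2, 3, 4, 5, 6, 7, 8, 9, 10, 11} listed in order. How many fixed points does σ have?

1

The fixed points (elements with σ(x) = x) are {9}, so there is 1.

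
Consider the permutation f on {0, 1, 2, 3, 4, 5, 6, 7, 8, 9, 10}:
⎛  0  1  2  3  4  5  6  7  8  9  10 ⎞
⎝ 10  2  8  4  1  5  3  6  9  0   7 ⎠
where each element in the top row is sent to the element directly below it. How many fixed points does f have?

1

The fixed points (elements with f(x) = x) are {5}, so there is 1.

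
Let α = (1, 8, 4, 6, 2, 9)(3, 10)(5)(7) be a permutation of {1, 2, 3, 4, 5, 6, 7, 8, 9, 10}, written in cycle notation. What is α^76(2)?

2 lies in the 6-cycle (1, 8, 4, 6, 2, 9).
Powers repeat with period 6 on this cycle, and 76 mod 6 = 4, so α^76(2) = α^4(2).
Advancing 4 steps from 2: 2 → 9 → 1 → 8 → 4.

4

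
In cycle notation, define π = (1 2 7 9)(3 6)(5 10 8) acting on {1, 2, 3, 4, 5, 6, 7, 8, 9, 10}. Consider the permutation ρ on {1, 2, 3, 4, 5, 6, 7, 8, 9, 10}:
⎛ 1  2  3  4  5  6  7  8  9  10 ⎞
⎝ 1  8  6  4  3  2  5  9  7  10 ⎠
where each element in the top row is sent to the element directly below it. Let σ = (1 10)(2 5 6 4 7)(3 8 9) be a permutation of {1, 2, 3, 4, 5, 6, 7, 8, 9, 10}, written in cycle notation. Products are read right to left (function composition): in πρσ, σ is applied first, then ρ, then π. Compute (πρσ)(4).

10

Apply the permutations in order: σ(4) = 7, then ρ(7) = 5, then π(5) = 10. So (πρσ)(4) = 10.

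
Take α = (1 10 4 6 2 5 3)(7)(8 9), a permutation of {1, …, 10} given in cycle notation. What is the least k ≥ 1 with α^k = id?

The disjoint cycles have lengths 7, 2, 1.
The order is lcm(7, 2) = 14.

14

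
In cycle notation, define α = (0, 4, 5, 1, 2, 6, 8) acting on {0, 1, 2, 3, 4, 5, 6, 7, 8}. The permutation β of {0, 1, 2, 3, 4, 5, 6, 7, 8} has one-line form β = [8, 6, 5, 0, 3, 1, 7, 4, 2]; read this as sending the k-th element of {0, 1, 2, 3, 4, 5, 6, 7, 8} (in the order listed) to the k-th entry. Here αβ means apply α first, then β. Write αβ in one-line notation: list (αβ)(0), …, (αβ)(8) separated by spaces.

3 5 7 0 1 6 2 4 8

(αβ)(x) = β(α(x)). Computing each image: β(α(0)) = β(4) = 3, β(α(1)) = β(2) = 5, β(α(2)) = β(6) = 7, β(α(3)) = β(3) = 0, β(α(4)) = β(5) = 1, β(α(5)) = β(1) = 6, β(α(6)) = β(8) = 2, β(α(7)) = β(7) = 4, β(α(8)) = β(0) = 8.
Hence αβ = [3 5 7 0 1 6 2 4 8].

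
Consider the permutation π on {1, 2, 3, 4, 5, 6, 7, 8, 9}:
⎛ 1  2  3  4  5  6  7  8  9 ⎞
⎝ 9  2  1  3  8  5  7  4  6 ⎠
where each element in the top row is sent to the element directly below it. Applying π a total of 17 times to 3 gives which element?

Tracing 3 → 1 → … returns to 3 after 7 steps, so 3 lies in a 7-cycle (1 9 6 5 8 4 3).
Since the cycle has length 7, π^17 acts on it the same as π^3 (17 mod 7 = 3).
Advancing 3 steps from 3: 3 → 1 → 9 → 6.

6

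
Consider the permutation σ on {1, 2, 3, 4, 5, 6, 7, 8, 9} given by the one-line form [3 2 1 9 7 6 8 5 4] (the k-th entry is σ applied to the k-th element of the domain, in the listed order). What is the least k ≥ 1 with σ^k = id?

Writing σ as disjoint cycles, the cycle lengths are 3, 2, 2, 1, 1.
The order of σ is the least common multiple of its cycle lengths: lcm(3, 2, 2) = 6.

6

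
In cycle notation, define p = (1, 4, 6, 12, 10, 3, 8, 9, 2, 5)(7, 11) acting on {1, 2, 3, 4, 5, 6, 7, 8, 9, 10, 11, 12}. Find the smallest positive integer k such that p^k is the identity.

The disjoint cycles have lengths 10, 2.
Since disjoint cycles commute, ord(p) = lcm(10, 2) = 10.

10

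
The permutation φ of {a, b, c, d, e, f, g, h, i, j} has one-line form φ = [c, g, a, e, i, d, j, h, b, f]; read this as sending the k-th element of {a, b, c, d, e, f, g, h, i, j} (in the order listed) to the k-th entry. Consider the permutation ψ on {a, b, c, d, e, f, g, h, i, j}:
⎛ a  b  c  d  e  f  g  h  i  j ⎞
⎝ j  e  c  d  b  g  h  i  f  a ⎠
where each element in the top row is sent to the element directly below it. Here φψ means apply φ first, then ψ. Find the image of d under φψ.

b

(φψ)(d) = ψ(φ(d)). φ(d) = e, then ψ(e) = b. So (φψ)(d) = b.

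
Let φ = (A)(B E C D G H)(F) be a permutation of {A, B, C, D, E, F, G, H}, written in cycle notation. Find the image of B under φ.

E

In the cycle (B E C D G H), B is followed by E, so φ(B) = E.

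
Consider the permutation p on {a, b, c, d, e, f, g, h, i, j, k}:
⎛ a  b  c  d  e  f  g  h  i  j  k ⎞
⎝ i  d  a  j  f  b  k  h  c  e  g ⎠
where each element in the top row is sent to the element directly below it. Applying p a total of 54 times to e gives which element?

j

Tracing e → f → … returns to e after 5 steps, so e lies in a 5-cycle (b d j e f).
Since the cycle has length 5, p^54 acts on it the same as p^4 (54 mod 5 = 4).
Advancing 4 steps from e: e → f → b → d → j.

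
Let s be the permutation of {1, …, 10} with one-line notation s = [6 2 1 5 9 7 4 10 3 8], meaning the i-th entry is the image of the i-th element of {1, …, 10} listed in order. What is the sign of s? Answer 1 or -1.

In disjoint-cycle form the cycle lengths are 7, 2, 1.
A cycle of length ℓ contributes ℓ−1 transpositions, so s is a product of 6 + 1 = 7 transpositions — odd.

-1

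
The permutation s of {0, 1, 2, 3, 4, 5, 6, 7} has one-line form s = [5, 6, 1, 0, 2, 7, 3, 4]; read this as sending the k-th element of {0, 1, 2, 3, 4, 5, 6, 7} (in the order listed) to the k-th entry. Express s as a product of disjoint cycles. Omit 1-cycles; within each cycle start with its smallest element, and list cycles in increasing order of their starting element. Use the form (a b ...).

(0 5 7 4 2 1 6 3)

From 0: 0 → 5 → 7 → 4 → 2 → 1 → 6 → 3 → 0, closing the cycle (0 5 7 4 2 1 6 3).
Repeating from the next unused element and collecting all non-trivial cycles gives (0 5 7 4 2 1 6 3).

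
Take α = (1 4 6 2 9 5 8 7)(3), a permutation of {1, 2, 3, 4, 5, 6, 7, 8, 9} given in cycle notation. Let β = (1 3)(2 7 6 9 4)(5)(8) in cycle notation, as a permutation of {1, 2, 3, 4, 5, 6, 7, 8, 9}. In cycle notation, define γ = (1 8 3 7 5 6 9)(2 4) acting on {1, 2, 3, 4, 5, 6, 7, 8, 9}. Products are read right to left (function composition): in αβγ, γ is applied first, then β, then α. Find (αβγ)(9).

3

(αβγ)(9) = α(β(γ(9))). γ(9) = 1, then β(1) = 3, then α(3) = 3, so the result is 3.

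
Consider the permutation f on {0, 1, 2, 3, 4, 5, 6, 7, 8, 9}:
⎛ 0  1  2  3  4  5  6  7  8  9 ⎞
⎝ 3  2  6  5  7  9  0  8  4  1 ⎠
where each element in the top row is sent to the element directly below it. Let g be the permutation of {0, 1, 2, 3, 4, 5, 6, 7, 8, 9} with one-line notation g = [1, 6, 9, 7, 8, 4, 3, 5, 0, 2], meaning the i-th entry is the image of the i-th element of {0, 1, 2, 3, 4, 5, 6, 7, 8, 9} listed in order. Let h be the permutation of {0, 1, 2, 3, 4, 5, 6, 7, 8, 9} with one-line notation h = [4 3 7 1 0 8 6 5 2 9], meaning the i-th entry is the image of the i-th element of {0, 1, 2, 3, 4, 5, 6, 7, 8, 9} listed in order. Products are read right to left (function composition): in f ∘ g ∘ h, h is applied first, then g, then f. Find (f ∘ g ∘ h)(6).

(f ∘ g ∘ h)(6) = f(g(h(6))). h(6) = 6, then g(6) = 3, then f(3) = 5, so the result is 5.

5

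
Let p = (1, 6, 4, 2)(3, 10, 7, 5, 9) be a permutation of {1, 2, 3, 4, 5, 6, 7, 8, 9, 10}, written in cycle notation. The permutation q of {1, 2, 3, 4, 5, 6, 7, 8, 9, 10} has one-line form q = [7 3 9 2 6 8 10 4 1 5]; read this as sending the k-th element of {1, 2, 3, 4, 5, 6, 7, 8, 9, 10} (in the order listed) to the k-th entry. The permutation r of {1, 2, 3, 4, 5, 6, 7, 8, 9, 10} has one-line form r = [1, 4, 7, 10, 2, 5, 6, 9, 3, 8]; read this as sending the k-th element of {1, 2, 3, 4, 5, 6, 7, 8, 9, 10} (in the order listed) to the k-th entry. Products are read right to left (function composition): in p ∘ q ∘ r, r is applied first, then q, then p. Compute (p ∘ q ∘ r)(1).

5

Chase 1: r(1) = 1; q(1) = 7; p(7) = 5. Hence (p ∘ q ∘ r)(1) = 5.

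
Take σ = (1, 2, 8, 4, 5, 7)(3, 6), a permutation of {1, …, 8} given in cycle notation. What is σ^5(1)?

7

1 lies in the 6-cycle (1, 2, 8, 4, 5, 7).
Advancing 5 steps from 1: 1 → 2 → 8 → 4 → 5 → 7.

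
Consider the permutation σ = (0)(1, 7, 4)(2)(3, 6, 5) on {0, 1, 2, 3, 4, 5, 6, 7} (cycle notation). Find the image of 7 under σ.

In the cycle (1, 7, 4), 7 is followed by 4, so σ(7) = 4.

4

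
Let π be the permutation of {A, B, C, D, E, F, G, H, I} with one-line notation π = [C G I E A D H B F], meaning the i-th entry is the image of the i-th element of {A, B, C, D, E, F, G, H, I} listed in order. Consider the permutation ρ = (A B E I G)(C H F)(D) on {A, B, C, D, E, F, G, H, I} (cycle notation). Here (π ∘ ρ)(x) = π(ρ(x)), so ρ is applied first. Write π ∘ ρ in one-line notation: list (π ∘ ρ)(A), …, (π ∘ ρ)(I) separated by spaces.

G A B E F I C D H

For each element, apply ρ then π: A → B → G; B → E → A; C → H → B; D → D → E; E → I → F; F → C → I; G → A → C; H → F → D; I → G → H.
Collecting the images, π ∘ ρ = [G A B E F I C D H].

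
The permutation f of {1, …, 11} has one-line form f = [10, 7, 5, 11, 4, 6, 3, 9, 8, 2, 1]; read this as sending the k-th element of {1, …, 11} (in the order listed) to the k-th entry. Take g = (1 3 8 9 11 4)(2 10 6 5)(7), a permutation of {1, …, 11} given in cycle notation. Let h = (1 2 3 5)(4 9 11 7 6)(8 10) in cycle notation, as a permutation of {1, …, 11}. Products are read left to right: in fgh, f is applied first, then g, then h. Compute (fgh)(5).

Apply the permutations in order: f(5) = 4, then g(4) = 1, then h(1) = 2. So (fgh)(5) = 2.

2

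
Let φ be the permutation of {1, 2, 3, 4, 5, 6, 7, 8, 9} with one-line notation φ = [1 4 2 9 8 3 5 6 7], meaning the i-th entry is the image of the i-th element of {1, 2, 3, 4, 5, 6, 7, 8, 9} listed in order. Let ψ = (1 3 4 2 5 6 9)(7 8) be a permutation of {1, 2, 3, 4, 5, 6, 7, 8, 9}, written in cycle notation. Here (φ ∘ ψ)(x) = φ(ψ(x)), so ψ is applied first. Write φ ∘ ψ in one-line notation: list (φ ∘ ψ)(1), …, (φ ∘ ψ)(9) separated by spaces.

For each element, apply ψ then φ: 1 → 3 → 2; 2 → 5 → 8; 3 → 4 → 9; 4 → 2 → 4; 5 → 6 → 3; 6 → 9 → 7; 7 → 8 → 6; 8 → 7 → 5; 9 → 1 → 1.
Collecting the images, φ ∘ ψ = [2 8 9 4 3 7 6 5 1].

2 8 9 4 3 7 6 5 1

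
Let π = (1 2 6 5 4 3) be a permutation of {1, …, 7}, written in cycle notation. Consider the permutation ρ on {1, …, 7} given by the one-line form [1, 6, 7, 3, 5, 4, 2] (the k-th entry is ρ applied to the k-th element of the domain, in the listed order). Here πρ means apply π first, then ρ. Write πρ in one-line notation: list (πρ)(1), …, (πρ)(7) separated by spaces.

For each element, apply π then ρ: 1 → 2 → 6; 2 → 6 → 4; 3 → 1 → 1; 4 → 3 → 7; 5 → 4 → 3; 6 → 5 → 5; 7 → 7 → 2.
Collecting the images, πρ = [6 4 1 7 3 5 2].

6 4 1 7 3 5 2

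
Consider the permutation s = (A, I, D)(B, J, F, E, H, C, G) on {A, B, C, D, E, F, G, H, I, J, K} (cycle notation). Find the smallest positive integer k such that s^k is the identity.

The disjoint cycles have lengths 7, 3, 1.
The order is lcm(7, 3) = 21.

21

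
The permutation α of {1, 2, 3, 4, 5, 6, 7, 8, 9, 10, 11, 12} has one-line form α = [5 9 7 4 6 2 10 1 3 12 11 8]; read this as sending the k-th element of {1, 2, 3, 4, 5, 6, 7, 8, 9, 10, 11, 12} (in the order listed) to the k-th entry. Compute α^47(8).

Tracing 8 → 1 → … returns to 8 after 10 steps, so 8 lies in a 10-cycle (1, 5, 6, 2, 9, 3, 7, 10, 12, 8).
On a 10-cycle, α^10 is the identity, so α^47 = α^7 there (47 ≡ 7 mod 10).
Advancing 7 steps from 8: 8 → 1 → 5 → 6 → 2 → 9 → 3 → 7.

7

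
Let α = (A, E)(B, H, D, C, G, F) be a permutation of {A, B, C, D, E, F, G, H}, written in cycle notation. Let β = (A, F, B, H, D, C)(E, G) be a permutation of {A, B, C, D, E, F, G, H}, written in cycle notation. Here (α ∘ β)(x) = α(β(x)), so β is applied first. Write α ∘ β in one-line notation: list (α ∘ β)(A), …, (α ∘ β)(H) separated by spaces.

(α ∘ β)(x) = α(β(x)). Computing each image: α(β(A)) = α(F) = B, α(β(B)) = α(H) = D, α(β(C)) = α(A) = E, α(β(D)) = α(C) = G, α(β(E)) = α(G) = F, α(β(F)) = α(B) = H, α(β(G)) = α(E) = A, α(β(H)) = α(D) = C.
Hence α ∘ β = [B D E G F H A C].

B D E G F H A C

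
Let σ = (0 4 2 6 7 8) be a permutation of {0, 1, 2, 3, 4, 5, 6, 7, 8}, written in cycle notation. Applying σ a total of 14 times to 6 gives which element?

8

6 lies in the 6-cycle (0 4 2 6 7 8).
On a 6-cycle, σ^6 is the identity, so σ^14 = σ^2 there (14 ≡ 2 mod 6).
Stepping 2 places around the cycle: 6 → 7 → 8.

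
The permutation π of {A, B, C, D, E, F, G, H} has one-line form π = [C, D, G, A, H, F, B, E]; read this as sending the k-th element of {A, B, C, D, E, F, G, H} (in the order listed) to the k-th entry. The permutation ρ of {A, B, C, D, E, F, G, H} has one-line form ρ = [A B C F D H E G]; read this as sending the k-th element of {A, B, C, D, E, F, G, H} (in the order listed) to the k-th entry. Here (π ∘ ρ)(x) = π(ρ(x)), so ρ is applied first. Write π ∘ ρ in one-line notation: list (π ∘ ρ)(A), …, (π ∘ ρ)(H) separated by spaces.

C D G F A E H B

Chase each element through ρ then π: A → A → C; B → B → D; C → C → G; D → F → F; E → D → A; F → H → E; G → E → H; H → G → B.
So π ∘ ρ in one-line form is C D G F A E H B.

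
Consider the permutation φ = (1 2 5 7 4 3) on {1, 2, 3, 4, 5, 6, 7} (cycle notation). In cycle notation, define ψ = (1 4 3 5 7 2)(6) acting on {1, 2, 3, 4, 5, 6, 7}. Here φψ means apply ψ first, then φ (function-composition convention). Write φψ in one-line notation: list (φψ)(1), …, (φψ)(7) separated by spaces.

Chase each element through ψ then φ: 1 → 4 → 3; 2 → 1 → 2; 3 → 5 → 7; 4 → 3 → 1; 5 → 7 → 4; 6 → 6 → 6; 7 → 2 → 5.
Collecting the images, φψ = [3 2 7 1 4 6 5].

3 2 7 1 4 6 5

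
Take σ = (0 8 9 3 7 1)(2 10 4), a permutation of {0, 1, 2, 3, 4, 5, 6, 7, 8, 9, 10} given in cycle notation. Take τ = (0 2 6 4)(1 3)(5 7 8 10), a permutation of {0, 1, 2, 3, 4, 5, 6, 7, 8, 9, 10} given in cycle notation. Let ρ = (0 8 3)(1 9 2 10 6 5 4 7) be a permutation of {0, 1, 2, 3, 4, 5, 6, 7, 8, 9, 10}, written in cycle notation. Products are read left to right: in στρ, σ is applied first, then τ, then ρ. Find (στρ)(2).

4

Apply the permutations in order: σ(2) = 10, then τ(10) = 5, then ρ(5) = 4. So (στρ)(2) = 4.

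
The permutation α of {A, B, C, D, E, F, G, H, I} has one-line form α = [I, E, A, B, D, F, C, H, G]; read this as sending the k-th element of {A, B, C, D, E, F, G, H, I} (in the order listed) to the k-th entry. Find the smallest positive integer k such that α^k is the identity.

The disjoint-cycle form of α has cycle lengths 4, 3, 1, 1.
Since disjoint cycles commute, ord(α) = lcm(4, 3) = 12.

12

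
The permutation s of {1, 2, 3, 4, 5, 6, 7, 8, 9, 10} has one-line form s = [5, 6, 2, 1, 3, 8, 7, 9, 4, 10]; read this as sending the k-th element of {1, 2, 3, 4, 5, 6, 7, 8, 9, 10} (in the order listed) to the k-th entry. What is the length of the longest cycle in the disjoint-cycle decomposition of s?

Decomposing into disjoint cycles gives (1, 5, 3, 2, 6, 8, 9, 4); the longest has length 8.

8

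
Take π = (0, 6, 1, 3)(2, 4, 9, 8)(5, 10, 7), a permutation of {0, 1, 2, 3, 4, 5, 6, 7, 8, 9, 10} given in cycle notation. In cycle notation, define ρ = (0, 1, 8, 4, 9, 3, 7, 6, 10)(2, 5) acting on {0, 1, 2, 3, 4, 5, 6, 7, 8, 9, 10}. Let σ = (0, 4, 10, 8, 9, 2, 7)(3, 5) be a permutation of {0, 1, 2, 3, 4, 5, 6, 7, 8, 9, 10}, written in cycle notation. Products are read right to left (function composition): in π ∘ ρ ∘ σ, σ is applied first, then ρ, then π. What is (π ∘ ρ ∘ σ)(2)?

Chase 2: σ(2) = 7; ρ(7) = 6; π(6) = 1. Hence (π ∘ ρ ∘ σ)(2) = 1.

1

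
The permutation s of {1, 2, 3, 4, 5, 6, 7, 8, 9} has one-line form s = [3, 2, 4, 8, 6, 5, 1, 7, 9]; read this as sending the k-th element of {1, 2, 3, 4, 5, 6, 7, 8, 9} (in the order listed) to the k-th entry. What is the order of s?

10

Decomposing into disjoint cycles gives cycle lengths 5, 2, 1, 1.
Since disjoint cycles commute, ord(s) = lcm(5, 2) = 10.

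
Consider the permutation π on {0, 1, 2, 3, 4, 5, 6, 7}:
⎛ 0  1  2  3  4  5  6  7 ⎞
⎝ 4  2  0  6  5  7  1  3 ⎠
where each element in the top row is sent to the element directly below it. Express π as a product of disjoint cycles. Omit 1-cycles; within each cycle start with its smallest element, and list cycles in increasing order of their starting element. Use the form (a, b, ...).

Start at 0 and follow images: 0 → 4 → 5 → 7 → 3 → 6 → 1 → 2 → 0, giving the cycle (0, 4, 5, 7, 3, 6, 1, 2).
Continuing from each remaining unvisited element yields (0, 4, 5, 7, 3, 6, 1, 2).

(0, 4, 5, 7, 3, 6, 1, 2)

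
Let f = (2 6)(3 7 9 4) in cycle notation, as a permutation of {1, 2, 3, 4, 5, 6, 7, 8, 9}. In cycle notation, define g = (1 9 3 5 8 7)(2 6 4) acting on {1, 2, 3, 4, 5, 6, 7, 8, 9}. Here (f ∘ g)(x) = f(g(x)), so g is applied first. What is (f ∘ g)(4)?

6

(f ∘ g)(4) = f(g(4)). g(4) = 2, then f(2) = 6. So (f ∘ g)(4) = 6.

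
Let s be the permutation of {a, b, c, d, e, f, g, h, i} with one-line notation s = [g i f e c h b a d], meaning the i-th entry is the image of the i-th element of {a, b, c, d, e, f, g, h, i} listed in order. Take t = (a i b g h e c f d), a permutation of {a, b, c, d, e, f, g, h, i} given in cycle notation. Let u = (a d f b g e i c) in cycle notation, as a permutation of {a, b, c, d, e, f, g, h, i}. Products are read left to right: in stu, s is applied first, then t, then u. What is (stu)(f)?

i

Chase f: s(f) = h; t(h) = e; u(e) = i. Hence (stu)(f) = i.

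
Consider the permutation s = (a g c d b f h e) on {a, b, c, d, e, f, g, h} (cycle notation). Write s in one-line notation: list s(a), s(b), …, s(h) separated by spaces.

g f d b a h c e

Reading each image from the cycles: a→g, b→f, c→d, d→b, e→a, f→h, g→c, h→e.
So the one-line form is g f d b a h c e.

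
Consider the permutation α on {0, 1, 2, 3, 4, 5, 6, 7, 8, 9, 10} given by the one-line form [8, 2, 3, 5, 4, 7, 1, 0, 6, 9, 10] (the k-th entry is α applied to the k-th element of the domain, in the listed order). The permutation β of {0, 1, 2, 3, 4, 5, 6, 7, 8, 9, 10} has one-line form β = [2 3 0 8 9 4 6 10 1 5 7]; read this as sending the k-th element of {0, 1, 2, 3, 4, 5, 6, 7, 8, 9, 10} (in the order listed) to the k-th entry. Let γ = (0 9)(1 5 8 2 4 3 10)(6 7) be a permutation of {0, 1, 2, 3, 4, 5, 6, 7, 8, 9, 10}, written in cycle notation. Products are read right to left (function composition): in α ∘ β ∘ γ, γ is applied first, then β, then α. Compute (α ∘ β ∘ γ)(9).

Apply the permutations in order: γ(9) = 0, then β(0) = 2, then α(2) = 3. So (α ∘ β ∘ γ)(9) = 3.

3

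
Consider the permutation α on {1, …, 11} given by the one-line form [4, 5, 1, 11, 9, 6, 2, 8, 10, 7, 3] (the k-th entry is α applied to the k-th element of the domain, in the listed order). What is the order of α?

20

The disjoint-cycle form of α has cycle lengths 5, 4, 1, 1.
The order is lcm(5, 4) = 20.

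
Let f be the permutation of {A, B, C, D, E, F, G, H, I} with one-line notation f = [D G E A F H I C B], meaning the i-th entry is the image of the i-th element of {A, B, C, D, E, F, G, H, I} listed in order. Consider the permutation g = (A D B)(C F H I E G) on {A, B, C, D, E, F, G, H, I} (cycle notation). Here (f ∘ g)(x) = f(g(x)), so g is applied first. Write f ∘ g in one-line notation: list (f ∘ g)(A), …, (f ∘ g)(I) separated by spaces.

A D H G I C E B F

(f ∘ g)(x) = f(g(x)). Computing each image: f(g(A)) = f(D) = A, f(g(B)) = f(A) = D, f(g(C)) = f(F) = H, f(g(D)) = f(B) = G, f(g(E)) = f(G) = I, f(g(F)) = f(H) = C, f(g(G)) = f(C) = E, f(g(H)) = f(I) = B, f(g(I)) = f(E) = F.
Hence f ∘ g = [A D H G I C E B F].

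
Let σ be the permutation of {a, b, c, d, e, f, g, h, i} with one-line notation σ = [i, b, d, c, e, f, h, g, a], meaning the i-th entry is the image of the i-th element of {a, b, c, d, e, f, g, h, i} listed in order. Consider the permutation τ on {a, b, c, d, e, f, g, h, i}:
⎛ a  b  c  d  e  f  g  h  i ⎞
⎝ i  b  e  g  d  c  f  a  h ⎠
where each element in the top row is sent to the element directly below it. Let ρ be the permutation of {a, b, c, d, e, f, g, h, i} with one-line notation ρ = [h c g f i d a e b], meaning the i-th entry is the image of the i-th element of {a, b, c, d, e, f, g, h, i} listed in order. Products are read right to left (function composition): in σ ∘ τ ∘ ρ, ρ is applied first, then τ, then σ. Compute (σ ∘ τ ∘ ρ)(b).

e

Apply the permutations in order: ρ(b) = c, then τ(c) = e, then σ(e) = e. So (σ ∘ τ ∘ ρ)(b) = e.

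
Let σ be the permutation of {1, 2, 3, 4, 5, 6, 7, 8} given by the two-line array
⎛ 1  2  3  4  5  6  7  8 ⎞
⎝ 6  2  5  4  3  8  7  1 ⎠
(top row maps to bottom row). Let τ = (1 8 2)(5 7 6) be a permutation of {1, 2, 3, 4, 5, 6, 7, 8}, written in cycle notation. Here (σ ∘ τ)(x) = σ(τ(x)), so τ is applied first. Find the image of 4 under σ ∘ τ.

(σ ∘ τ)(4) = σ(τ(4)). τ(4) = 4, then σ(4) = 4. So (σ ∘ τ)(4) = 4.

4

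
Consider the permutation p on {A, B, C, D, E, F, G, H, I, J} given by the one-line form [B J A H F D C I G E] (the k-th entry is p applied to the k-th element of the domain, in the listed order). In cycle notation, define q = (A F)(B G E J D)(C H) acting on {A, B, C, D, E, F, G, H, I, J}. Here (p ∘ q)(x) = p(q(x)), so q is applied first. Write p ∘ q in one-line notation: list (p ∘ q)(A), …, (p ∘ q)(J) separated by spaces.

(p ∘ q)(x) = p(q(x)). Computing each image: p(q(A)) = p(F) = D, p(q(B)) = p(G) = C, p(q(C)) = p(H) = I, p(q(D)) = p(B) = J, p(q(E)) = p(J) = E, p(q(F)) = p(A) = B, p(q(G)) = p(E) = F, p(q(H)) = p(C) = A, p(q(I)) = p(I) = G, p(q(J)) = p(D) = H.
Hence p ∘ q = [D C I J E B F A G H].

D C I J E B F A G H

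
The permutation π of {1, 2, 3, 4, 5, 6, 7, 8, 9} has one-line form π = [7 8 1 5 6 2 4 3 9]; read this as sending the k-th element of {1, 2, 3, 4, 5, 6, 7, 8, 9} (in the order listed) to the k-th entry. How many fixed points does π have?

1

The fixed points (elements with π(x) = x) are {9}, so there is 1.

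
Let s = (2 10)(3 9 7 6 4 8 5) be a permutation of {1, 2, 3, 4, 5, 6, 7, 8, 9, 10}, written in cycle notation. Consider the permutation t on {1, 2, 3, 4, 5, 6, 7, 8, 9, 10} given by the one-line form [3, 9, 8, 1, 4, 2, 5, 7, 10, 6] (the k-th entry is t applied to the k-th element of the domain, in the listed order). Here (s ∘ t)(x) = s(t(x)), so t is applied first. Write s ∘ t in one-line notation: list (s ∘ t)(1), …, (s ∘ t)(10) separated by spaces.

(s ∘ t)(x) = s(t(x)). Computing each image: s(t(1)) = s(3) = 9, s(t(2)) = s(9) = 7, s(t(3)) = s(8) = 5, s(t(4)) = s(1) = 1, s(t(5)) = s(4) = 8, s(t(6)) = s(2) = 10, s(t(7)) = s(5) = 3, s(t(8)) = s(7) = 6, s(t(9)) = s(10) = 2, s(t(10)) = s(6) = 4.
Hence s ∘ t = [9 7 5 1 8 10 3 6 2 4].

9 7 5 1 8 10 3 6 2 4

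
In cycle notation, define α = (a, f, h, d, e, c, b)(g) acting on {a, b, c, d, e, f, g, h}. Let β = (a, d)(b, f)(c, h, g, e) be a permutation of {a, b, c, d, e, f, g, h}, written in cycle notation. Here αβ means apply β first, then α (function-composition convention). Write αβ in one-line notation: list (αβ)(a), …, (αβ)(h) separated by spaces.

Chase each element through β then α: a → d → e; b → f → h; c → h → d; d → a → f; e → c → b; f → b → a; g → e → c; h → g → g.
Collecting the images, αβ = [e h d f b a c g].

e h d f b a c g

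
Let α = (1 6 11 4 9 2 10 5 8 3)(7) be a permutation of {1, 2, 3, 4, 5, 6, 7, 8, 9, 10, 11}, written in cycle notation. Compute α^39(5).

10

5 lies in the 10-cycle (1 6 11 4 9 2 10 5 8 3).
Powers repeat with period 10 on this cycle, and 39 mod 10 = 9, so α^39(5) = α^9(5).
Advancing 9 steps from 5: 5 → 8 → 3 → 1 → 6 → 11 → 4 → 9 → 2 → 10.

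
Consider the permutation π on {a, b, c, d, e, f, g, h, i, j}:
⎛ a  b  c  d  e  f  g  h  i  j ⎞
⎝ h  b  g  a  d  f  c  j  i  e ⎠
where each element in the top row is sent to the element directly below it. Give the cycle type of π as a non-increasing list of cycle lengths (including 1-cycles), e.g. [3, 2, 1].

[5, 2, 1, 1, 1]

The disjoint cycles are (a, h, j, e, d)(b)(c, g)(f)(i), with lengths 5, 2, 1, 1, 1 in non-increasing order.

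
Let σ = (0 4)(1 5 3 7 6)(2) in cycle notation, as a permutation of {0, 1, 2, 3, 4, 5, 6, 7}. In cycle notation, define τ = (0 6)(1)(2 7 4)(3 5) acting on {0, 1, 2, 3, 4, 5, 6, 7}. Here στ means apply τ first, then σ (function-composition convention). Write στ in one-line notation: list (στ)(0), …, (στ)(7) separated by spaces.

For each element, apply τ then σ: 0 → 6 → 1; 1 → 1 → 5; 2 → 7 → 6; 3 → 5 → 3; 4 → 2 → 2; 5 → 3 → 7; 6 → 0 → 4; 7 → 4 → 0.
So στ in one-line form is 1 5 6 3 2 7 4 0.

1 5 6 3 2 7 4 0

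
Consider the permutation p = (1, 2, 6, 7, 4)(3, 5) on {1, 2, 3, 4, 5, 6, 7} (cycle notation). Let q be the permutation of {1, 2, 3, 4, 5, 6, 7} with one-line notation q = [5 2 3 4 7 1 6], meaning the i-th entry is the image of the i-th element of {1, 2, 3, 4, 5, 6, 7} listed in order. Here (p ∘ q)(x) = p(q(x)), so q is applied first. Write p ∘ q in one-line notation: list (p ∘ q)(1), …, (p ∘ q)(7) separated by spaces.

Chase each element through q then p: 1 → 5 → 3; 2 → 2 → 6; 3 → 3 → 5; 4 → 4 → 1; 5 → 7 → 4; 6 → 1 → 2; 7 → 6 → 7.
Collecting the images, p ∘ q = [3 6 5 1 4 2 7].

3 6 5 1 4 2 7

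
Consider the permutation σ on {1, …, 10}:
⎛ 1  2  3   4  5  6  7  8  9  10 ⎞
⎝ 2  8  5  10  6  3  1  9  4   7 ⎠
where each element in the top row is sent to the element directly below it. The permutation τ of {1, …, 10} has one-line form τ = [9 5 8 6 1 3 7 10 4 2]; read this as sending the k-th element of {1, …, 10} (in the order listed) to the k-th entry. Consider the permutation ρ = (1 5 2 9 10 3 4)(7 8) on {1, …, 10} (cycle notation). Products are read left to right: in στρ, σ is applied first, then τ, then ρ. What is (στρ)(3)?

(στρ)(3) = ρ(τ(σ(3))). σ(3) = 5, then τ(5) = 1, then ρ(1) = 5, so the result is 5.

5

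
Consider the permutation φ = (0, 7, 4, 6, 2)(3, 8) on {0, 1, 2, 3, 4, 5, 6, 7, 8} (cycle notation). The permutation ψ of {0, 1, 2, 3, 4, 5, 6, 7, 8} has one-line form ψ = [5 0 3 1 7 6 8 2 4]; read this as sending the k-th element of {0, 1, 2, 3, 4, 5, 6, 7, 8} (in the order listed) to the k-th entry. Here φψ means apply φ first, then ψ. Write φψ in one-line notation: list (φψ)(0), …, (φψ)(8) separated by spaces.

2 0 5 4 8 6 3 7 1

Chase each element through φ then ψ: 0 → 7 → 2; 1 → 1 → 0; 2 → 0 → 5; 3 → 8 → 4; 4 → 6 → 8; 5 → 5 → 6; 6 → 2 → 3; 7 → 4 → 7; 8 → 3 → 1.
Collecting the images, φψ = [2 0 5 4 8 6 3 7 1].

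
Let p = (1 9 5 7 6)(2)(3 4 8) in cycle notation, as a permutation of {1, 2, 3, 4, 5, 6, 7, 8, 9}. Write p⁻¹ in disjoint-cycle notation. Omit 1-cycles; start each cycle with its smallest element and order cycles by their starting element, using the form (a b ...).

Inverting a permutation written in cycle notation just reverses the order within every cycle.
After reversing and putting each cycle's least element first, p⁻¹ = (1 6 7 5 9)(3 8 4).

(1 6 7 5 9)(3 8 4)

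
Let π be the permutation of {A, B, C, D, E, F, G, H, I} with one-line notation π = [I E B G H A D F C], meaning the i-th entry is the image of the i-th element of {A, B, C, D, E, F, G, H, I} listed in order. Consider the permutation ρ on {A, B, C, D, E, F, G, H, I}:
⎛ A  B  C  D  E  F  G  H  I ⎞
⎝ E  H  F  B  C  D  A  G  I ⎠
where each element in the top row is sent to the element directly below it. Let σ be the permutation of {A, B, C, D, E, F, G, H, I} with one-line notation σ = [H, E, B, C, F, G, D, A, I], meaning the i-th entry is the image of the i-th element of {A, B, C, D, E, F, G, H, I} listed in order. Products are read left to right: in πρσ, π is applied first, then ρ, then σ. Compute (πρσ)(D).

H

Apply the permutations in order: π(D) = G, then ρ(G) = A, then σ(A) = H. So (πρσ)(D) = H.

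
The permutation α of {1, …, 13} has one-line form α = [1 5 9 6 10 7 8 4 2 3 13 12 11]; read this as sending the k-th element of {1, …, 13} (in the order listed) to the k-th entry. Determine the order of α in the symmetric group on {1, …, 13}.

Decomposing into disjoint cycles gives cycle lengths 5, 4, 2, 1, 1.
The order is lcm(5, 4, 2) = 20.

20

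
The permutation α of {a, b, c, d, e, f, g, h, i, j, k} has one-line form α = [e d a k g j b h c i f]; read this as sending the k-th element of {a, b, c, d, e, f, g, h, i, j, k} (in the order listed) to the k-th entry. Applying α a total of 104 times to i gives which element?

g

Tracing i → c → … returns to i after 10 steps, so i lies in a 10-cycle (a e g b d k f j i c).
On a 10-cycle, α^10 is the identity, so α^104 = α^4 there (104 ≡ 4 mod 10).
Stepping 4 places around the cycle: i → c → a → e → g.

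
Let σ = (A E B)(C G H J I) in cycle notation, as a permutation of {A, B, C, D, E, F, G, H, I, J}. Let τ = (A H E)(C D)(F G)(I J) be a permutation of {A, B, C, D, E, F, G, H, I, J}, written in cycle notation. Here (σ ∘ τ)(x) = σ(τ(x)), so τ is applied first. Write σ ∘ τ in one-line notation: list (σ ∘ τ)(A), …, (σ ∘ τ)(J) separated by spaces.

Chase each element through τ then σ: A → H → J; B → B → A; C → D → D; D → C → G; E → A → E; F → G → H; G → F → F; H → E → B; I → J → I; J → I → C.
Collecting the images, σ ∘ τ = [J A D G E H F B I C].

J A D G E H F B I C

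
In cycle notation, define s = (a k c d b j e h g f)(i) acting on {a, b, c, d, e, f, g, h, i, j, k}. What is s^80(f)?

f

f lies in the 10-cycle (a k c d b j e h g f).
Since the cycle has length 10, s^80 acts on it the same as s^0 (80 mod 10 = 0).
So s^80(f) = f.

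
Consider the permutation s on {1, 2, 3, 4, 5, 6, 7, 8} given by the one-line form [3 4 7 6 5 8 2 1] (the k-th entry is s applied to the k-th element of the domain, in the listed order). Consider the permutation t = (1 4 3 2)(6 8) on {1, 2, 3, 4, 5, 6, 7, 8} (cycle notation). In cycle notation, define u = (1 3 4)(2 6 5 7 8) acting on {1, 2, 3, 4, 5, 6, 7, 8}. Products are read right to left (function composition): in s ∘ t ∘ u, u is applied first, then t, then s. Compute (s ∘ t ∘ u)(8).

(s ∘ t ∘ u)(8) = s(t(u(8))). u(8) = 2, then t(2) = 1, then s(1) = 3, so the result is 3.

3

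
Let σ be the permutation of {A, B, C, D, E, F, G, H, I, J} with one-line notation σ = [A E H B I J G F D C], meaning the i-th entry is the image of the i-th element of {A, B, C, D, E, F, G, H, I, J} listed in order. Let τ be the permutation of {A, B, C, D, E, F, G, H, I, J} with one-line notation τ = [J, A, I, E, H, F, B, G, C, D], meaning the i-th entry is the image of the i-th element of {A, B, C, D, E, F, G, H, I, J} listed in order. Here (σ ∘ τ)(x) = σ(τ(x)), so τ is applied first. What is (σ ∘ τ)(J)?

B

τ(J) = D, then σ(D) = B; composing gives (σ ∘ τ)(J) = B.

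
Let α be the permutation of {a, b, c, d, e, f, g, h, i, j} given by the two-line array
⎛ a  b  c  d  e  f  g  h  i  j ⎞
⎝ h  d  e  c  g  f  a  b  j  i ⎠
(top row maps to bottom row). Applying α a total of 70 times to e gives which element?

Tracing e → g → … returns to e after 7 steps, so e lies in a 7-cycle (a, h, b, d, c, e, g).
On a 7-cycle, α^7 is the identity, so α^70 = α^0 there (70 ≡ 0 mod 7).
So α^70(e) = e.

e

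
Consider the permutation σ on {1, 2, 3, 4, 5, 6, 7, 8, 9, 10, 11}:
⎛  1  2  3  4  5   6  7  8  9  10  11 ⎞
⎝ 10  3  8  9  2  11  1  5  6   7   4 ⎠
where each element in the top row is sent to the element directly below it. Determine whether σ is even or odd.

In disjoint-cycle form the cycle lengths are 4, 4, 3.
A cycle is odd iff its length is even; σ has 2 even-length cycles, so sgn(σ) = (−1)^2 and σ is even.

even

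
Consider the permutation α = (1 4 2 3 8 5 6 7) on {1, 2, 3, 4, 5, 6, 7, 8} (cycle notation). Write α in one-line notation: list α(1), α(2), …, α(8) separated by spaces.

4 3 8 2 6 7 1 5

Reading each image from the cycles: 1→4, 2→3, 3→8, 4→2, 5→6, 6→7, 7→1, 8→5.
Listing these in domain order gives 4 3 8 2 6 7 1 5.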